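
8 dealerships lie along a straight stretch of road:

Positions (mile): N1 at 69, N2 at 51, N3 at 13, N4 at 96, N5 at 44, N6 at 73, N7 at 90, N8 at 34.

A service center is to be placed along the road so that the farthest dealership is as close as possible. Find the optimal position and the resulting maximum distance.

The 1-center on a line is the midpoint of the two extreme points: leftmost at 13, rightmost at 96.
Optimal location = (13 + 96)/2 = 54.5; maximum distance = (96 − 13)/2 = 41.5.

location 54.5, max distance 41.5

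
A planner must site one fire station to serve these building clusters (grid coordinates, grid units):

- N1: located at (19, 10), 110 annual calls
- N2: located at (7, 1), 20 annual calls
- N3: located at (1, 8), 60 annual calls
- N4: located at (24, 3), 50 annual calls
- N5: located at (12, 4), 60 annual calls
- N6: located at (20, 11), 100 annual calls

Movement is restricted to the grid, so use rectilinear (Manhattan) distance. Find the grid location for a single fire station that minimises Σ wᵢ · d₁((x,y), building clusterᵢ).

Manhattan distance separates: Σwᵢ(|x−xᵢ|+|y−yᵢ|) = Σwᵢ|x−xᵢ| + Σwᵢ|y−yᵢ|, so x and y are optimised independently as 1-D weighted medians.
Total weight W = 400; half = 200.
x-coordinate, sorted with cumulative weight:
  x=1 (N3, w=60) cum 60
  x=7 (N2, w=20) cum 80
  x=12 (N5, w=60) cum 140
  x=19 (N1, w=110) cum 250  ← median
  x=20 (N6, w=100) cum 350
  x=24 (N4, w=50) cum 400
⇒ x* = 19
y-coordinate, sorted with cumulative weight:
  y=1 (N2, w=20) cum 20
  y=3 (N4, w=50) cum 70
  y=4 (N5, w=60) cum 130
  y=8 (N3, w=60) cum 190
  y=10 (N1, w=110) cum 300  ← median
  y=11 (N6, w=100) cum 400
⇒ y* = 10

(19, 10)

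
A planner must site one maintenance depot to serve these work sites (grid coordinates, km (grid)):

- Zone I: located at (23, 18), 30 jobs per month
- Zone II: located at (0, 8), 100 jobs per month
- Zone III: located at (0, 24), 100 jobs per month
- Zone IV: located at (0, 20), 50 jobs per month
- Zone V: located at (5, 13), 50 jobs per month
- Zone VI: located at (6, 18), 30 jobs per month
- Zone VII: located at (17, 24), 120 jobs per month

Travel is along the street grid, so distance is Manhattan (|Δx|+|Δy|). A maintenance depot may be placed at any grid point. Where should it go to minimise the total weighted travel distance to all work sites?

Manhattan distance separates: Σwᵢ(|x−xᵢ|+|y−yᵢ|) = Σwᵢ|x−xᵢ| + Σwᵢ|y−yᵢ|, so x and y are optimised independently as 1-D weighted medians.
Total weight W = 480; half = 240.
x-coordinate, sorted with cumulative weight:
  x=0 (Zone II, w=100) cum 100
  x=0 (Zone III, w=100) cum 200
  x=0 (Zone IV, w=50) cum 250  ← median
  x=5 (Zone V, w=50) cum 300
  x=6 (Zone VI, w=30) cum 330
  x=17 (Zone VII, w=120) cum 450
  x=23 (Zone I, w=30) cum 480
⇒ x* = 0
y-coordinate, sorted with cumulative weight:
  y=8 (Zone II, w=100) cum 100
  y=13 (Zone V, w=50) cum 150
  y=18 (Zone I, w=30) cum 180
  y=18 (Zone VI, w=30) cum 210
  y=20 (Zone IV, w=50) cum 260  ← median
  y=24 (Zone III, w=100) cum 360
  y=24 (Zone VII, w=120) cum 480
⇒ y* = 20

(0, 20)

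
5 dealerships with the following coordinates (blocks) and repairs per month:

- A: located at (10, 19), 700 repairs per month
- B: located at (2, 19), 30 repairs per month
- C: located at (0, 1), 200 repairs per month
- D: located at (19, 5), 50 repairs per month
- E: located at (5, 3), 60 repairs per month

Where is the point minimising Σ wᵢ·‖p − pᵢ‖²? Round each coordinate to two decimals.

(7.99, 13.94)

The minimiser of Σwᵢ‖p−pᵢ‖² is the weighted centroid p* = (Σwᵢpᵢ)/(Σwᵢ).
Σwᵢ = 1040.
Σwᵢxᵢ = 700·10 + 30·2 + 200·0 + 50·19 + 60·5 = 8310.
Σwᵢyᵢ = 700·19 + 30·19 + 200·1 + 50·5 + 60·3 = 14500.
x* = 8310/1040 = 7.99, y* = 14500/1040 = 13.94.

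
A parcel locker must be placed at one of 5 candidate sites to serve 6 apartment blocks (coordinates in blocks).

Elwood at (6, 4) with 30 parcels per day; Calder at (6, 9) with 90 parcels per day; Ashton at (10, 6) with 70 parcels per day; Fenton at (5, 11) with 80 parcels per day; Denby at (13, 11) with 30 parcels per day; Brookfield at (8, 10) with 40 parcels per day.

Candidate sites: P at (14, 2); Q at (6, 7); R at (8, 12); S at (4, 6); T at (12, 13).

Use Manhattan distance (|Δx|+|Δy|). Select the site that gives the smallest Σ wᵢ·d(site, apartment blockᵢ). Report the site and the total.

Q, total 1550 blocks

Total weighted distance at each candidate:
  P (14, 2): total = 4510
  Q (6, 7): total = 1550
  R (8, 12): total = 1890
  S (4, 6): total = 2210
  T (12, 13): total = 3070
Minimum is at Q with total 1550 blocks.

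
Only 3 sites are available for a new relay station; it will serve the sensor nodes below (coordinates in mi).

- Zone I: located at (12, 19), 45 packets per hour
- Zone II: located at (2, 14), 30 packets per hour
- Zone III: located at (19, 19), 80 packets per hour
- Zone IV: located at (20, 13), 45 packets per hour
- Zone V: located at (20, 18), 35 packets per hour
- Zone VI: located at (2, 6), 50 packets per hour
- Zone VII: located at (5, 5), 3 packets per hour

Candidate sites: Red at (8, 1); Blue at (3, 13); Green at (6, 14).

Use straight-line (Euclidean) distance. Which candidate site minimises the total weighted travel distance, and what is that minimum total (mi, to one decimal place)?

Total weighted distance at each candidate:
  Red (8, 1): total = 4844.4
  Blue (3, 13): total = 3659.7
  Green (6, 14): total = 3201.3
Minimum is at Green with total 3201.3 mi.

Green, total 3201.3 mi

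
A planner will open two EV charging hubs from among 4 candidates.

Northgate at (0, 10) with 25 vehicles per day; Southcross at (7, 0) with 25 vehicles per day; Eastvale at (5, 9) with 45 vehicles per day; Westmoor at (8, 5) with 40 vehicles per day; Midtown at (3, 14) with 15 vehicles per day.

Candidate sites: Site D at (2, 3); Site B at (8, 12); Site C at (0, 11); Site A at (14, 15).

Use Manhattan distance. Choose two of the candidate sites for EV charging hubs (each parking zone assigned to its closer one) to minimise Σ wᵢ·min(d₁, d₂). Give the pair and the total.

{Site D, Site C}, total 950

Evaluate every pair (each demand assigned to the nearer of the two):
  {Site D, Site C}: total = 950
  {Site B, Site C}: total = 990
  {Site D, Site B}: total = 1080
  {Site B, Site A}: total = 1230
  {Site D, Site A}: total = 1330
  {Site C, Site A}: total = 1440
Best pair: {Site D, Site C} with total 950.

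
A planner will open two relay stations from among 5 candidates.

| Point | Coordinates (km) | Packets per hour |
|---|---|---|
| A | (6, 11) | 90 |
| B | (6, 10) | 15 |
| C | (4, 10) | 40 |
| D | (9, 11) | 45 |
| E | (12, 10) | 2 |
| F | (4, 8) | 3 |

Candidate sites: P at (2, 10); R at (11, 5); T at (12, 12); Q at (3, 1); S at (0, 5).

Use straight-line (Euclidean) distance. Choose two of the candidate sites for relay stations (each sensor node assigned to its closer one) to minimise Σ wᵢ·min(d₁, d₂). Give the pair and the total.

Evaluate every pair (each demand assigned to the nearer of the two):
  {P, T}: total = 665.9
  {P, R}: total = 814.4
  {P, Q}: total = 857.8
  {P, S}: total = 857.8
  {T, S}: total = 1059.7
  {T, Q}: total = 1139.7
  {R, T}: total = 1141.3
  {R, S}: total = 1374.9
  {R, Q}: total = 1469.1
  {Q, S}: total = 1664.2
Best pair: {P, T} with total 665.9.

{P, T}, total 665.9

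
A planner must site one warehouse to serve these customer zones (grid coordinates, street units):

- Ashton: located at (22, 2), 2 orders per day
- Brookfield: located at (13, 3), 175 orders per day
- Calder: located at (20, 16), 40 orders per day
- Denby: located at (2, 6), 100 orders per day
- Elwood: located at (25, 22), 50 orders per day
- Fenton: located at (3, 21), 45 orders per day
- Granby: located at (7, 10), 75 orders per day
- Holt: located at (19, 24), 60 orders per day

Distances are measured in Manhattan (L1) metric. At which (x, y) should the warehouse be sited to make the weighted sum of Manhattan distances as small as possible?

Manhattan distance separates: Σwᵢ(|x−xᵢ|+|y−yᵢ|) = Σwᵢ|x−xᵢ| + Σwᵢ|y−yᵢ|, so x and y are optimised independently as 1-D weighted medians.
Total weight W = 547; half = 273.5.
x-coordinate, sorted with cumulative weight:
  x=2 (Denby, w=100) cum 100
  x=3 (Fenton, w=45) cum 145
  x=7 (Granby, w=75) cum 220
  x=13 (Brookfield, w=175) cum 395  ← median
  x=19 (Holt, w=60) cum 455
  x=20 (Calder, w=40) cum 495
  x=22 (Ashton, w=2) cum 497
  x=25 (Elwood, w=50) cum 547
⇒ x* = 13
y-coordinate, sorted with cumulative weight:
  y=2 (Ashton, w=2) cum 2
  y=3 (Brookfield, w=175) cum 177
  y=6 (Denby, w=100) cum 277  ← median
  y=10 (Granby, w=75) cum 352
  y=16 (Calder, w=40) cum 392
  y=21 (Fenton, w=45) cum 437
  y=22 (Elwood, w=50) cum 487
  y=24 (Holt, w=60) cum 547
⇒ y* = 6

(13, 6)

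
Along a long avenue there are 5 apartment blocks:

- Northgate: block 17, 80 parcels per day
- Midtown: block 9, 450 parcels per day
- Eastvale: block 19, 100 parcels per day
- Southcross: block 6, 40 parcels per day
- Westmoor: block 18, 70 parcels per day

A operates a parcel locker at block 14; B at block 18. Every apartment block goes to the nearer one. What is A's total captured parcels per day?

490

The indifferent point is the midpoint (14+18)/2 = 16; apartment blocks left of it (closer to A at 14) go to A, those right go to B.
  Southcross at 6 (w=40) → A
  Midtown at 9 (w=450) → A
  Northgate at 17 (w=80) → B
  Westmoor at 18 (w=70) → B
  Eastvale at 19 (w=100) → B
A captures 490; B captures 250.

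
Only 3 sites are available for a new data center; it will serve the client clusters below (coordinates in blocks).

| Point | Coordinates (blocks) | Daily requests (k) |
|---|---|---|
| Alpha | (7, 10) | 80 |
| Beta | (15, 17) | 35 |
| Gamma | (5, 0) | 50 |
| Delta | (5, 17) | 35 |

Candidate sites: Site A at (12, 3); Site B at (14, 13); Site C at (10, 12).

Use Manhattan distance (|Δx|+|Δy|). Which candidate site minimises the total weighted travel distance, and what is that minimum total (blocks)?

Total weighted distance at each candidate:
  Site A (12, 3): total = 2790
  Site B (14, 13): total = 2530
  Site C (10, 12): total = 1950
Minimum is at Site C with total 1950 blocks.

Site C, total 1950 blocks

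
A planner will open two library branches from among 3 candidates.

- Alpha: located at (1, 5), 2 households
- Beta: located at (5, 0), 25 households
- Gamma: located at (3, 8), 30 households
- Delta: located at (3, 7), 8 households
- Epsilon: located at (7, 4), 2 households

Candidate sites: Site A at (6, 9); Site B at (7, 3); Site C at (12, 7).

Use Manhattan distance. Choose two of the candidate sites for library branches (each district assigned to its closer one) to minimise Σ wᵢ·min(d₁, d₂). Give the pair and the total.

{Site A, Site B}, total 303

Evaluate every pair (each demand assigned to the nearer of the two):
  {Site A, Site B}: total = 303
  {Site A, Site C}: total = 440
  {Site B, Site C}: total = 477
Best pair: {Site A, Site B} with total 303.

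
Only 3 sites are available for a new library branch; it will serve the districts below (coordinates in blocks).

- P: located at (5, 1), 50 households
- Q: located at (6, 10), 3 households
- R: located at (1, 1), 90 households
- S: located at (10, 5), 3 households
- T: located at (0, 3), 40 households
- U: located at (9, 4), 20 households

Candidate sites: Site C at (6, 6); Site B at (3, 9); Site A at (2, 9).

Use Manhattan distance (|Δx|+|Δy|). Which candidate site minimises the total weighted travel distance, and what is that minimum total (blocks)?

Total weighted distance at each candidate:
  Site C (6, 6): total = 1687
  Site B (3, 9): total = 2025
  Site A (2, 9): total = 1971
Minimum is at Site C with total 1687 blocks.

Site C, total 1687 blocks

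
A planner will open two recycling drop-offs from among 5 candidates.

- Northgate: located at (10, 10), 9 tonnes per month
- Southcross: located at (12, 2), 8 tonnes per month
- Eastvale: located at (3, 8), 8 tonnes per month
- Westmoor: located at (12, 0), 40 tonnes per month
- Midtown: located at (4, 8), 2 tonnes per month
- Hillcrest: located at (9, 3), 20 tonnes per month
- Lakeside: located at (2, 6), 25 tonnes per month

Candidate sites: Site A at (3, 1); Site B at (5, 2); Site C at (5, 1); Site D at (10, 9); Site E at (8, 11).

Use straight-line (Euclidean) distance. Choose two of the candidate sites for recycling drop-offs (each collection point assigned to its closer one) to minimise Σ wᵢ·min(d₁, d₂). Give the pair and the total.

Evaluate every pair (each demand assigned to the nearer of the two):
  {Site B, Site D}: total = 626.4
  {Site B, Site E}: total = 631.4
  {Site C, Site E}: total = 651.4
  {Site C, Site D}: total = 652.4
  {Site B, Site C}: total = 694.0
  {Site A, Site B}: total = 702.3
  {Site A, Site C}: total = 719.1
  {Site A, Site D}: total = 746.8
  {Site A, Site E}: total = 765.4
  {Site D, Site E}: total = 809.6
Best pair: {Site B, Site D} with total 626.4.

{Site B, Site D}, total 626.4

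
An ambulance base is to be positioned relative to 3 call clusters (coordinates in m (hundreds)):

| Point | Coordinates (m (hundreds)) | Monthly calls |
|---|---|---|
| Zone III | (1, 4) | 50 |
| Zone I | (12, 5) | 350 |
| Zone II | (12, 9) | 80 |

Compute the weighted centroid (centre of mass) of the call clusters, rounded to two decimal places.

The minimiser of Σwᵢ‖p−pᵢ‖² is the weighted centroid p* = (Σwᵢpᵢ)/(Σwᵢ).
Σwᵢ = 480.
Σwᵢxᵢ = 50·1 + 350·12 + 80·12 = 5210.
Σwᵢyᵢ = 50·4 + 350·5 + 80·9 = 2670.
x* = 5210/480 = 10.85, y* = 2670/480 = 5.56.

(10.85, 5.56)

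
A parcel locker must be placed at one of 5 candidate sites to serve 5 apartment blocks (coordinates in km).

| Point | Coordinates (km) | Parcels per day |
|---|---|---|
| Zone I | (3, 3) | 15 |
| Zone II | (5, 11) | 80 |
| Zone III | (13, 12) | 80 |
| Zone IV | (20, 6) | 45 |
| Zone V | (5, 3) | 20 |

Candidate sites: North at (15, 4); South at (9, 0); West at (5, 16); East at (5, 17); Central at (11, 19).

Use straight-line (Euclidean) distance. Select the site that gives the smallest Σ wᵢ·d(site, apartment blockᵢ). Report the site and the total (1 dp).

Total weighted distance at each candidate:
  North (15, 4): total = 2260.2
  South (9, 0): total = 2712.8
  West (5, 16): total = 2384.1
  East (5, 17): total = 2563.9
  Central (11, 19): total = 2704.0
Minimum is at North with total 2260.2 km.

North, total 2260.2 km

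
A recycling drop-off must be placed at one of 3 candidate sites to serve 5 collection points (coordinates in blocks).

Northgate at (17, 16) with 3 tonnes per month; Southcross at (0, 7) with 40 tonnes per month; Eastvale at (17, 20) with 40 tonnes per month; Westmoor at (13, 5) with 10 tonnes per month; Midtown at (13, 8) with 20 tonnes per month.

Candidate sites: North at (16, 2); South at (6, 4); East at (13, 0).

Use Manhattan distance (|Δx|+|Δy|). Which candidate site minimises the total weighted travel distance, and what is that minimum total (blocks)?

South, total 1809 blocks

Total weighted distance at each candidate:
  North (16, 2): total = 1885
  South (6, 4): total = 1809
  East (13, 0): total = 2030
Minimum is at South with total 1809 blocks.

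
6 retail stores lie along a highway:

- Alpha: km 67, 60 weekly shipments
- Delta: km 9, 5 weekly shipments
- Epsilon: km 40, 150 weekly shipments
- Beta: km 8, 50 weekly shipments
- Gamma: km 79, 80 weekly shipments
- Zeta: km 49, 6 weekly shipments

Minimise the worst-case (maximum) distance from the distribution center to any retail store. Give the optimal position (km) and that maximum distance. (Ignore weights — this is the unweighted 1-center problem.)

location 43.5, max distance 35.5

The 1-center on a line is the midpoint of the two extreme points: leftmost at 8, rightmost at 79.
Optimal location = (8 + 79)/2 = 43.5; maximum distance = (79 − 8)/2 = 35.5.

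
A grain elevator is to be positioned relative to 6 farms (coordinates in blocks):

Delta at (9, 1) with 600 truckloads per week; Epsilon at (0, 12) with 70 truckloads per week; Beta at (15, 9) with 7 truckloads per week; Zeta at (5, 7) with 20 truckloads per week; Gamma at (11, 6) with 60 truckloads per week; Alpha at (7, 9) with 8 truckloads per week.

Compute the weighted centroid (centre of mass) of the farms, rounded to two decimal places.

The minimiser of Σwᵢ‖p−pᵢ‖² is the weighted centroid p* = (Σwᵢpᵢ)/(Σwᵢ).
Σwᵢ = 765.
Σwᵢxᵢ = 600·9 + 70·0 + 7·15 + 20·5 + 60·11 + 8·7 = 6321.
Σwᵢyᵢ = 600·1 + 70·12 + 7·9 + 20·7 + 60·6 + 8·9 = 2075.
x* = 6321/765 = 8.26, y* = 2075/765 = 2.71.

(8.26, 2.71)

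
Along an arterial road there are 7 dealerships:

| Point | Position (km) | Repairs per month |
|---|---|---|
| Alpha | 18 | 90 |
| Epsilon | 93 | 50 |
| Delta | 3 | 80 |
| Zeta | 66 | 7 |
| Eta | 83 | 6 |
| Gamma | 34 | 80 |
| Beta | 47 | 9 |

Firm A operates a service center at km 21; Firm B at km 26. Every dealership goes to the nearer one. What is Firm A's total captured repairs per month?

170

The indifferent point is the midpoint (21+26)/2 = 23.5; dealerships left of it (closer to Firm A at 21) go to Firm A, those right go to Firm B.
  Delta at 3 (w=80) → Firm A
  Alpha at 18 (w=90) → Firm A
  Gamma at 34 (w=80) → Firm B
  Beta at 47 (w=9) → Firm B
  Zeta at 66 (w=7) → Firm B
  Eta at 83 (w=6) → Firm B
  Epsilon at 93 (w=50) → Firm B
Firm A captures 170; Firm B captures 152.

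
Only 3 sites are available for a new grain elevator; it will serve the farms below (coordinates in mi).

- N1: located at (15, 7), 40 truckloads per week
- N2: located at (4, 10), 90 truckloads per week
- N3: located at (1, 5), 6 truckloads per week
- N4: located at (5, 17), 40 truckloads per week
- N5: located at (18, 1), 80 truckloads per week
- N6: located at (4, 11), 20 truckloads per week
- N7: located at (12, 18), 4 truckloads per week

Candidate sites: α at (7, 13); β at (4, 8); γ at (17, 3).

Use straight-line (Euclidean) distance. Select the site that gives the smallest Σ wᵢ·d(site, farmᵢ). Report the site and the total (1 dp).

β, total 2372.9 mi

Total weighted distance at each candidate:
  α (7, 13): total = 2423.4
  β (4, 8): total = 2372.9
  γ (17, 3): total = 2889.4
Minimum is at β with total 2372.9 mi.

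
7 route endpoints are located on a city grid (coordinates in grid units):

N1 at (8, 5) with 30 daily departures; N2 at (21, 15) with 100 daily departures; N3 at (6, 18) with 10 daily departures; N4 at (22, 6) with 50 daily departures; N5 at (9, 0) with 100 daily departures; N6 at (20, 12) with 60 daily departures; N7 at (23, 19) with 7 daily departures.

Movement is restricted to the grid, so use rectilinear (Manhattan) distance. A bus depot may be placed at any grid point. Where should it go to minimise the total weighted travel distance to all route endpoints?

(20, 6)

Manhattan distance separates: Σwᵢ(|x−xᵢ|+|y−yᵢ|) = Σwᵢ|x−xᵢ| + Σwᵢ|y−yᵢ|, so x and y are optimised independently as 1-D weighted medians.
Total weight W = 357; half = 178.5.
x-coordinate, sorted with cumulative weight:
  x=6 (N3, w=10) cum 10
  x=8 (N1, w=30) cum 40
  x=9 (N5, w=100) cum 140
  x=20 (N6, w=60) cum 200  ← median
  x=21 (N2, w=100) cum 300
  x=22 (N4, w=50) cum 350
  x=23 (N7, w=7) cum 357
⇒ x* = 20
y-coordinate, sorted with cumulative weight:
  y=0 (N5, w=100) cum 100
  y=5 (N1, w=30) cum 130
  y=6 (N4, w=50) cum 180  ← median
  y=12 (N6, w=60) cum 240
  y=15 (N2, w=100) cum 340
  y=18 (N3, w=10) cum 350
  y=19 (N7, w=7) cum 357
⇒ y* = 6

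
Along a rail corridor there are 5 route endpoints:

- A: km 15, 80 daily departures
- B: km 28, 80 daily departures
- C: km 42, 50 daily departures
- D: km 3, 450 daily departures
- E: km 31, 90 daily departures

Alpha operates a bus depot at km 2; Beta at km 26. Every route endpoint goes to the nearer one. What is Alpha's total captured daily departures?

450

The indifferent point is the midpoint (2+26)/2 = 14; route endpoints left of it (closer to Alpha at 2) go to Alpha, those right go to Beta.
  D at 3 (w=450) → Alpha
  A at 15 (w=80) → Beta
  B at 28 (w=80) → Beta
  E at 31 (w=90) → Beta
  C at 42 (w=50) → Beta
Alpha captures 450; Beta captures 300.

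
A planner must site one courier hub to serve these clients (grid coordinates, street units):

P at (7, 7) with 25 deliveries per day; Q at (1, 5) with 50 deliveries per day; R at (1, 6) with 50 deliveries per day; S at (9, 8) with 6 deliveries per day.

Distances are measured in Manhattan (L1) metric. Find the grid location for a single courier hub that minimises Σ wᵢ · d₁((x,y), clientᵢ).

(1, 6)

Manhattan distance separates: Σwᵢ(|x−xᵢ|+|y−yᵢ|) = Σwᵢ|x−xᵢ| + Σwᵢ|y−yᵢ|, so x and y are optimised independently as 1-D weighted medians.
Total weight W = 131; half = 65.5.
x-coordinate, sorted with cumulative weight:
  x=1 (Q, w=50) cum 50
  x=1 (R, w=50) cum 100  ← median
  x=7 (P, w=25) cum 125
  x=9 (S, w=6) cum 131
⇒ x* = 1
y-coordinate, sorted with cumulative weight:
  y=5 (Q, w=50) cum 50
  y=6 (R, w=50) cum 100  ← median
  y=7 (P, w=25) cum 125
  y=8 (S, w=6) cum 131
⇒ y* = 6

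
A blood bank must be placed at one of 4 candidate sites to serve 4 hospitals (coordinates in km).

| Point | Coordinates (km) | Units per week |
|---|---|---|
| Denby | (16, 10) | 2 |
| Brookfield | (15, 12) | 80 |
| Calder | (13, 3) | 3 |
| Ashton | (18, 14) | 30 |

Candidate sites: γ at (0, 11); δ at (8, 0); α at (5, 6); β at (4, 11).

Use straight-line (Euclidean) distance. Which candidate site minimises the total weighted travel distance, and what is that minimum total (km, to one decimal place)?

β, total 1373.4 km

Total weighted distance at each candidate:
  γ (0, 11): total = 1828.0
  δ (8, 0): total = 1670.6
  α (5, 6): total = 1439.9
  β (4, 11): total = 1373.4
Minimum is at β with total 1373.4 km.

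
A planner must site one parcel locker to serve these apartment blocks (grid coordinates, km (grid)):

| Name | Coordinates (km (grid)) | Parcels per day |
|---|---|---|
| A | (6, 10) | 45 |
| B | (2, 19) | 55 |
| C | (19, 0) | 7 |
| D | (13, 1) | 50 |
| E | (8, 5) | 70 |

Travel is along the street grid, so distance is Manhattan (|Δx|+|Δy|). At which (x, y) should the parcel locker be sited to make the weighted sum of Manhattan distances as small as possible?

Manhattan distance separates: Σwᵢ(|x−xᵢ|+|y−yᵢ|) = Σwᵢ|x−xᵢ| + Σwᵢ|y−yᵢ|, so x and y are optimised independently as 1-D weighted medians.
Total weight W = 227; half = 113.5.
x-coordinate, sorted with cumulative weight:
  x=2 (B, w=55) cum 55
  x=6 (A, w=45) cum 100
  x=8 (E, w=70) cum 170  ← median
  x=13 (D, w=50) cum 220
  x=19 (C, w=7) cum 227
⇒ x* = 8
y-coordinate, sorted with cumulative weight:
  y=0 (C, w=7) cum 7
  y=1 (D, w=50) cum 57
  y=5 (E, w=70) cum 127  ← median
  y=10 (A, w=45) cum 172
  y=19 (B, w=55) cum 227
⇒ y* = 5

(8, 5)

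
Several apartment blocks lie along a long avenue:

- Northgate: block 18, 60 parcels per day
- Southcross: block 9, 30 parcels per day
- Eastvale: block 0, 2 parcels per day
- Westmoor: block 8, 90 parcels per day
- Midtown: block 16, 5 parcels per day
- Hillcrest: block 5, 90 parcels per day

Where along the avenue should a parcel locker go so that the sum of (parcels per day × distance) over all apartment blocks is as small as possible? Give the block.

For a sum of weighted absolute distances on a line, the optimum is the weighted median (not the mean). Total weight W = 277; half-weight = 138.5.
Sort by position and accumulate weight:
  block 0 (Eastvale, w=2) → cum 2
  block 5 (Hillcrest, w=90) → cum 92
  block 8 (Westmoor, w=90) → cum 182  ≥ 138.5 → median here
  block 9 (Southcross, w=30) → cum 212
  block 16 (Midtown, w=5) → cum 217
  block 18 (Northgate, w=60) → cum 277
Optimal location: block 8.

x = 8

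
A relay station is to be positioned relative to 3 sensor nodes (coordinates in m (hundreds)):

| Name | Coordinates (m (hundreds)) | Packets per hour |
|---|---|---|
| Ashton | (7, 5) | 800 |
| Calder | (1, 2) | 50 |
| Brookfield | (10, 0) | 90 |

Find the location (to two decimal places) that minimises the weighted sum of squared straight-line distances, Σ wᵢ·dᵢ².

The minimiser of Σwᵢ‖p−pᵢ‖² is the weighted centroid p* = (Σwᵢpᵢ)/(Σwᵢ).
Σwᵢ = 940.
Σwᵢxᵢ = 800·7 + 50·1 + 90·10 = 6550.
Σwᵢyᵢ = 800·5 + 50·2 + 90·0 = 4100.
x* = 6550/940 = 6.97, y* = 4100/940 = 4.36.

(6.97, 4.36)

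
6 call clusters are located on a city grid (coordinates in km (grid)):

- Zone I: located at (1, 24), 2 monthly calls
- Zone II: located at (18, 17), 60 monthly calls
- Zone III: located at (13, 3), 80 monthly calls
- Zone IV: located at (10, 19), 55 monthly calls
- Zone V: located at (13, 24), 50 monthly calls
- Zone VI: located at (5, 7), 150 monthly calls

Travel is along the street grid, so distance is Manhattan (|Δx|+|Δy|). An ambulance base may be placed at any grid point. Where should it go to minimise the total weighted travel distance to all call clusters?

Manhattan distance separates: Σwᵢ(|x−xᵢ|+|y−yᵢ|) = Σwᵢ|x−xᵢ| + Σwᵢ|y−yᵢ|, so x and y are optimised independently as 1-D weighted medians.
Total weight W = 397; half = 198.5.
x-coordinate, sorted with cumulative weight:
  x=1 (Zone I, w=2) cum 2
  x=5 (Zone VI, w=150) cum 152
  x=10 (Zone IV, w=55) cum 207  ← median
  x=13 (Zone III, w=80) cum 287
  x=13 (Zone V, w=50) cum 337
  x=18 (Zone II, w=60) cum 397
⇒ x* = 10
y-coordinate, sorted with cumulative weight:
  y=3 (Zone III, w=80) cum 80
  y=7 (Zone VI, w=150) cum 230  ← median
  y=17 (Zone II, w=60) cum 290
  y=19 (Zone IV, w=55) cum 345
  y=24 (Zone I, w=2) cum 347
  y=24 (Zone V, w=50) cum 397
⇒ y* = 7

(10, 7)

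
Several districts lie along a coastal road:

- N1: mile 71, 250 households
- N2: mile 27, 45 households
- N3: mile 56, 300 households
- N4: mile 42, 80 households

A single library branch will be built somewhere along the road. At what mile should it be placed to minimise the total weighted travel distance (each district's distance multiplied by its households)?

For a sum of weighted absolute distances on a line, the optimum is the weighted median (not the mean). Total weight W = 675; half-weight = 337.5.
Sort by position and accumulate weight:
  mile 27 (N2, w=45) → cum 45
  mile 42 (N4, w=80) → cum 125
  mile 56 (N3, w=300) → cum 425  ≥ 337.5 → median here
  mile 71 (N1, w=250) → cum 675
Optimal location: mile 56.

x = 56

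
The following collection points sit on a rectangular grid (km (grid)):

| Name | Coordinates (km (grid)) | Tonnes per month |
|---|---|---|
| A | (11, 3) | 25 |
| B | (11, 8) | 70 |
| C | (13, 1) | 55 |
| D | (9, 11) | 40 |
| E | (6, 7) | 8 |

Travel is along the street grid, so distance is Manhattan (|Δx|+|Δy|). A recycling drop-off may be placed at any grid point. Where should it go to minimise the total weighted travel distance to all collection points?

(11, 8)

Manhattan distance separates: Σwᵢ(|x−xᵢ|+|y−yᵢ|) = Σwᵢ|x−xᵢ| + Σwᵢ|y−yᵢ|, so x and y are optimised independently as 1-D weighted medians.
Total weight W = 198; half = 99.
x-coordinate, sorted with cumulative weight:
  x=6 (E, w=8) cum 8
  x=9 (D, w=40) cum 48
  x=11 (A, w=25) cum 73
  x=11 (B, w=70) cum 143  ← median
  x=13 (C, w=55) cum 198
⇒ x* = 11
y-coordinate, sorted with cumulative weight:
  y=1 (C, w=55) cum 55
  y=3 (A, w=25) cum 80
  y=7 (E, w=8) cum 88
  y=8 (B, w=70) cum 158  ← median
  y=11 (D, w=40) cum 198
⇒ y* = 8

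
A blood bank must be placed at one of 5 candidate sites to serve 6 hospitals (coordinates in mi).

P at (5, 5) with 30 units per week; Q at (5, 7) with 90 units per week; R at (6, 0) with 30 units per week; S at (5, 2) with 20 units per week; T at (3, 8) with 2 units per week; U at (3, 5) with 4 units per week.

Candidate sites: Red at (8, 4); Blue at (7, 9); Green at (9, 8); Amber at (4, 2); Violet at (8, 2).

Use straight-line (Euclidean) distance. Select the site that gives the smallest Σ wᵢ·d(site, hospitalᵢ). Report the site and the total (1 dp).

Amber, total 683.4 mi

Total weighted distance at each candidate:
  Red (8, 4): total = 716.2
  Blue (7, 9): total = 836.9
  Green (9, 8): total = 960.5
  Amber (4, 2): total = 683.4
  Violet (8, 2): total = 835.9
Minimum is at Amber with total 683.4 mi.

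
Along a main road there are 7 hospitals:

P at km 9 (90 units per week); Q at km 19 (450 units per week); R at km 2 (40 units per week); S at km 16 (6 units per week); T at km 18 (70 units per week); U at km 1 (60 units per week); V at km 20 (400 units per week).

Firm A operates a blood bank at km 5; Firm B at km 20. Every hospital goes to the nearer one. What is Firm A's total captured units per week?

190

The indifferent point is the midpoint (5+20)/2 = 12.5; hospitals left of it (closer to Firm A at 5) go to Firm A, those right go to Firm B.
  U at 1 (w=60) → Firm A
  R at 2 (w=40) → Firm A
  P at 9 (w=90) → Firm A
  S at 16 (w=6) → Firm B
  T at 18 (w=70) → Firm B
  Q at 19 (w=450) → Firm B
  V at 20 (w=400) → Firm B
Firm A captures 190; Firm B captures 926.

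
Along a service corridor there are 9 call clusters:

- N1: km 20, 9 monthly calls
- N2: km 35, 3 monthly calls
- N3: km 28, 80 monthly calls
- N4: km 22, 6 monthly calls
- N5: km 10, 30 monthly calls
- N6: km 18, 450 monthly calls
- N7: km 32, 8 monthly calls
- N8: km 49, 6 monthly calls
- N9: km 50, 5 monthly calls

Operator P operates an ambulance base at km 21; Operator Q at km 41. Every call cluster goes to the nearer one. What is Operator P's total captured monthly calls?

575

The indifferent point is the midpoint (21+41)/2 = 31; call clusters left of it (closer to Operator P at 21) go to Operator P, those right go to Operator Q.
  N5 at 10 (w=30) → Operator P
  N6 at 18 (w=450) → Operator P
  N1 at 20 (w=9) → Operator P
  N4 at 22 (w=6) → Operator P
  N3 at 28 (w=80) → Operator P
  N7 at 32 (w=8) → Operator Q
  N2 at 35 (w=3) → Operator Q
  N8 at 49 (w=6) → Operator Q
  N9 at 50 (w=5) → Operator Q
Operator P captures 575; Operator Q captures 22.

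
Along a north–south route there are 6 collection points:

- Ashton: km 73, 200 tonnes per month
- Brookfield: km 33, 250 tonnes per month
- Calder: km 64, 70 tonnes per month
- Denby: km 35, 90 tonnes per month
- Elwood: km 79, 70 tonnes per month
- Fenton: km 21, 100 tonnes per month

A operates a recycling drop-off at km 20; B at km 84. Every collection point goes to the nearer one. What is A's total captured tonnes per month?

440

The indifferent point is the midpoint (20+84)/2 = 52; collection points left of it (closer to A at 20) go to A, those right go to B.
  Fenton at 21 (w=100) → A
  Brookfield at 33 (w=250) → A
  Denby at 35 (w=90) → A
  Calder at 64 (w=70) → B
  Ashton at 73 (w=200) → B
  Elwood at 79 (w=70) → B
A captures 440; B captures 340.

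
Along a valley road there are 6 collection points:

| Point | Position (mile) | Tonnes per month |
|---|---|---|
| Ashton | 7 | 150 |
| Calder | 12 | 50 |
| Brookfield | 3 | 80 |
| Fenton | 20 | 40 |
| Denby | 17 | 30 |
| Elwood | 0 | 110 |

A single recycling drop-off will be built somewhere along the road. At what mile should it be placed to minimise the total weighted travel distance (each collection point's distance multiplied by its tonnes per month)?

For a sum of weighted absolute distances on a line, the optimum is the weighted median (not the mean). Total weight W = 460; half-weight = 230.
Sort by position and accumulate weight:
  mile 0 (Elwood, w=110) → cum 110
  mile 3 (Brookfield, w=80) → cum 190
  mile 7 (Ashton, w=150) → cum 340  ≥ 230 → median here
  mile 12 (Calder, w=50) → cum 390
  mile 17 (Denby, w=30) → cum 420
  mile 20 (Fenton, w=40) → cum 460
Optimal location: mile 7.

x = 7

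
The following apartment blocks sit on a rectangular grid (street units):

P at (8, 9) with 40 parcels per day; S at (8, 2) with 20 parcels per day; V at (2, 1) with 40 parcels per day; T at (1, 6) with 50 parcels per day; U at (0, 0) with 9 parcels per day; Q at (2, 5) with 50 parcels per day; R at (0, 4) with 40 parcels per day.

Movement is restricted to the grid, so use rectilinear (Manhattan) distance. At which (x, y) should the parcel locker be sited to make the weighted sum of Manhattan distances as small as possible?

(2, 5)

Manhattan distance separates: Σwᵢ(|x−xᵢ|+|y−yᵢ|) = Σwᵢ|x−xᵢ| + Σwᵢ|y−yᵢ|, so x and y are optimised independently as 1-D weighted medians.
Total weight W = 249; half = 124.5.
x-coordinate, sorted with cumulative weight:
  x=0 (U, w=9) cum 9
  x=0 (R, w=40) cum 49
  x=1 (T, w=50) cum 99
  x=2 (V, w=40) cum 139  ← median
  x=2 (Q, w=50) cum 189
  x=8 (P, w=40) cum 229
  x=8 (S, w=20) cum 249
⇒ x* = 2
y-coordinate, sorted with cumulative weight:
  y=0 (U, w=9) cum 9
  y=1 (V, w=40) cum 49
  y=2 (S, w=20) cum 69
  y=4 (R, w=40) cum 109
  y=5 (Q, w=50) cum 159  ← median
  y=6 (T, w=50) cum 209
  y=9 (P, w=40) cum 249
⇒ y* = 5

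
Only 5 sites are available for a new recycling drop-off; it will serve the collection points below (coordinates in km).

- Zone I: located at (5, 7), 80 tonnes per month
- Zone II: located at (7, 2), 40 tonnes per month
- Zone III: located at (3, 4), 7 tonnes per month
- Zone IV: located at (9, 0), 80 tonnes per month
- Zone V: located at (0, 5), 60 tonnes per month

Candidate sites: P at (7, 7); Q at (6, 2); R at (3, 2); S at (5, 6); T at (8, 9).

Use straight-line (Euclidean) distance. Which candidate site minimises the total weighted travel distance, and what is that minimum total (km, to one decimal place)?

Total weighted distance at each candidate:
  P (7, 7): total = 1414.2
  Q (6, 2): total = 1164.1
  R (3, 2): total = 1365.3
  S (5, 6): total = 1161.5
  T (8, 9): total = 1881.9
Minimum is at S with total 1161.5 km.

S, total 1161.5 km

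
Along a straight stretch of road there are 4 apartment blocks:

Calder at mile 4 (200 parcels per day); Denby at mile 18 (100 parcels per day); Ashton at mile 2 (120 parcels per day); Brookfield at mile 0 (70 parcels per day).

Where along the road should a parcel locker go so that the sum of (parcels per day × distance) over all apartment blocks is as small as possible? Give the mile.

For a sum of weighted absolute distances on a line, the optimum is the weighted median (not the mean). Total weight W = 490; half-weight = 245.
Sort by position and accumulate weight:
  mile 0 (Brookfield, w=70) → cum 70
  mile 2 (Ashton, w=120) → cum 190
  mile 4 (Calder, w=200) → cum 390  ≥ 245 → median here
  mile 18 (Denby, w=100) → cum 490
Optimal location: mile 4.

x = 4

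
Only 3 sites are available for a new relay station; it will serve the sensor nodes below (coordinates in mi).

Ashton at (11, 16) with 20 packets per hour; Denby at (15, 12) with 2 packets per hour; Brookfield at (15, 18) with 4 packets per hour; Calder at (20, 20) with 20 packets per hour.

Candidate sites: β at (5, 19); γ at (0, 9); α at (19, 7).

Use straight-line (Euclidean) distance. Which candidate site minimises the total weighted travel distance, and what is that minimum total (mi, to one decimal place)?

β, total 499.4 mi

Total weighted distance at each candidate:
  β (5, 19): total = 499.4
  γ (0, 9): total = 817.8
  α (19, 7): total = 561.2
Minimum is at β with total 499.4 mi.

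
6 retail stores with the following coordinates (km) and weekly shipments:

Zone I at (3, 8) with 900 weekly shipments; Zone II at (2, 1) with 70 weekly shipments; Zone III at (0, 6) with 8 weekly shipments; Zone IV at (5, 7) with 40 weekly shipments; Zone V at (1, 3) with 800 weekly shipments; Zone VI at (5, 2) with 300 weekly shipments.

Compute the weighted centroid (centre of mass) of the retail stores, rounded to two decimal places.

(2.52, 5.00)

The minimiser of Σwᵢ‖p−pᵢ‖² is the weighted centroid p* = (Σwᵢpᵢ)/(Σwᵢ).
Σwᵢ = 2118.
Σwᵢxᵢ = 900·3 + 70·2 + 8·0 + 40·5 + 800·1 + 300·5 = 5340.
Σwᵢyᵢ = 900·8 + 70·1 + 8·6 + 40·7 + 800·3 + 300·2 = 10598.
x* = 5340/2118 = 2.52, y* = 10598/2118 = 5.00.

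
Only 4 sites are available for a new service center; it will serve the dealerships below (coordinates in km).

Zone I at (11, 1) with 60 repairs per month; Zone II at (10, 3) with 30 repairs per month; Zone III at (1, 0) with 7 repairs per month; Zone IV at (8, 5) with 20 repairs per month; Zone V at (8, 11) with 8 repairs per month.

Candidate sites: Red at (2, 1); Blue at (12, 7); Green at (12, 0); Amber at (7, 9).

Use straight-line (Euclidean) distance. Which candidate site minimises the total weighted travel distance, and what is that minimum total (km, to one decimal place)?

Green, total 491.7 km

Total weighted distance at each candidate:
  Red (2, 1): total = 1034.8
  Blue (12, 7): total = 725.1
  Green (12, 0): total = 491.7
  Amber (7, 9): total = 914.0
Minimum is at Green with total 491.7 km.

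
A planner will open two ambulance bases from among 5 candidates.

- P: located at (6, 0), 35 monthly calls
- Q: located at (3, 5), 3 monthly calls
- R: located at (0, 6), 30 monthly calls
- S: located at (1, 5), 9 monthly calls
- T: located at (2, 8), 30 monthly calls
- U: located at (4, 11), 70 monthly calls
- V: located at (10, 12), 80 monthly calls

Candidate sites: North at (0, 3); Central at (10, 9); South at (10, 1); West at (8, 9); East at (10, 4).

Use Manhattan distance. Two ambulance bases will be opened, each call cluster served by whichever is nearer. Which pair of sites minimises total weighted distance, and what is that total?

Evaluate every pair (each demand assigned to the nearer of the two):
  {North, Central}: total = 1457
  {North, West}: total = 1477
  {South, West}: total = 1661
  {Central, West}: total = 1711
  {West, East}: total = 1754
  {Central, South}: total = 1785
  {Central, East}: total = 1824
  {North, East}: total = 2102
  {North, South}: total = 2237
  {South, East}: total = 2559
Best pair: {North, Central} with total 1457.

{North, Central}, total 1457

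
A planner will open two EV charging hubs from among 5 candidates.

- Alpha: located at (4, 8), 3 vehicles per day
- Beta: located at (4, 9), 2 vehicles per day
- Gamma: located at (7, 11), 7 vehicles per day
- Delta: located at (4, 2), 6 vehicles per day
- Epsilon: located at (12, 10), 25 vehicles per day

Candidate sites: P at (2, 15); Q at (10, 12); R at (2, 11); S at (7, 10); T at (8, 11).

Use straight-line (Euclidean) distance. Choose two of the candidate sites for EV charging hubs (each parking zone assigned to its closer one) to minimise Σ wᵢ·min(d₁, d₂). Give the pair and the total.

{Q, S}, total 146.1

Evaluate every pair (each demand assigned to the nearer of the two):
  {Q, S}: total = 146.1
  {Q, T}: total = 160.7
  {Q, R}: total = 164.6
  {S, T}: total = 178.5
  {R, T}: total = 181.9
  {P, T}: total = 193.1
  {P, Q}: total = 197.1
  {R, S}: total = 199.7
  {P, S}: total = 200.4
  {P, R}: total = 358.0
Best pair: {Q, S} with total 146.1.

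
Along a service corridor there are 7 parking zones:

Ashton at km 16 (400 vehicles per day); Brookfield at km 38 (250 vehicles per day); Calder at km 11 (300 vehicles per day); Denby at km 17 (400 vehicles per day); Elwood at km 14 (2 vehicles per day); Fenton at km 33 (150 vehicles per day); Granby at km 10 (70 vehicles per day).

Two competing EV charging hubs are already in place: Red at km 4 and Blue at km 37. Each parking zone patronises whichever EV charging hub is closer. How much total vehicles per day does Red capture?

1172

The indifferent point is the midpoint (4+37)/2 = 20.5; parking zones left of it (closer to Red at 4) go to Red, those right go to Blue.
  Granby at 10 (w=70) → Red
  Calder at 11 (w=300) → Red
  Elwood at 14 (w=2) → Red
  Ashton at 16 (w=400) → Red
  Denby at 17 (w=400) → Red
  Fenton at 33 (w=150) → Blue
  Brookfield at 38 (w=250) → Blue
Red captures 1172; Blue captures 400.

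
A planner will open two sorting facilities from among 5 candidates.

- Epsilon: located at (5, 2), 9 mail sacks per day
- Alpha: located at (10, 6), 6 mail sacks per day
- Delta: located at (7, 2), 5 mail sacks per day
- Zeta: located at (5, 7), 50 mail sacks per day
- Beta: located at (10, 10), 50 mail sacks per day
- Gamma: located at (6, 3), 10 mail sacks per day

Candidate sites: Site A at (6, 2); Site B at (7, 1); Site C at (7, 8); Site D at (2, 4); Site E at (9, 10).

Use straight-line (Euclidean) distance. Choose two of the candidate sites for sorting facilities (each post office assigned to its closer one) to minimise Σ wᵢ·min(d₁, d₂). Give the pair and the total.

Evaluate every pair (each demand assigned to the nearer of the two):
  {Site C, Site E}: total = 321.3
  {Site A, Site C}: total = 337.7
  {Site A, Site E}: total = 348.7
  {Site B, Site C}: total = 361.2
  {Site B, Site E}: total = 372.2
  {Site D, Site E}: total = 387.5
  {Site C, Site D}: total = 414.3
  {Site A, Site D}: total = 717.3
  {Site A, Site B}: total = 760.1
  {Site B, Site D}: total = 768.9
Best pair: {Site C, Site E} with total 321.3.

{Site C, Site E}, total 321.3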